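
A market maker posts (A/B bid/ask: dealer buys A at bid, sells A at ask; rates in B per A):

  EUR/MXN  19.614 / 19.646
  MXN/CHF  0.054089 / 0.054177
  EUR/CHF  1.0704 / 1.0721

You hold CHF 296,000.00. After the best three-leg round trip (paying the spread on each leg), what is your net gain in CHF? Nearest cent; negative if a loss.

Best loop CHF → MXN → EUR → CHF:
CHF 296,000.00 ÷ 0.054177 (buy MXN at ask) = MXN 5,463,573.10
MXN 5,463,573.10 ÷ 19.646 (buy EUR at ask) = EUR 278,101.04
EUR 278,101.04 × 1.0704 (sell EUR at bid) = CHF 297,679.36

Net profit: CHF 1,679.36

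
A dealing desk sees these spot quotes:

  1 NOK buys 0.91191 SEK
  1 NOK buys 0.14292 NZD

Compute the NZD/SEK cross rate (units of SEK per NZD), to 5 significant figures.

1 NZD ÷ 0.14292 = 6.99692 NOK
6.99692 NOK × 0.91191 = 6.38056 SEK

NZD/SEK = 6.3806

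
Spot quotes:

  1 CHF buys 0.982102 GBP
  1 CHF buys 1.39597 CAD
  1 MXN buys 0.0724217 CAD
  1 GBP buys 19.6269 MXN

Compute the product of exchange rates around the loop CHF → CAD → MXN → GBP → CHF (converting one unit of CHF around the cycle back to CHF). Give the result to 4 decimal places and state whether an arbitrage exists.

1.0000 (no arbitrage)

Around CHF → CAD → MXN → GBP → CHF: 1 × 1.39597 ÷ 0.0724217 ÷ 19.6269 ÷ 0.982102 = 0.999998
Product ≈ 1 (deviation 0.000%, within rounding noise).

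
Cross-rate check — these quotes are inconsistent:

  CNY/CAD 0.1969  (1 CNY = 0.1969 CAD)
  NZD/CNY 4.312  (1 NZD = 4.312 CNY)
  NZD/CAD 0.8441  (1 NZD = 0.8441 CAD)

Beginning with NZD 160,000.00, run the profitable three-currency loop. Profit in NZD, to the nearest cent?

Profit: NZD 935.02

Profitable loop is NZD → CNY → CAD → NZD:
NZD 160,000.00 × 4.312 = CNY 689,920.00
CNY 689,920.00 × 0.1969 = CAD 135,845.25
CAD 135,845.25 ÷ 0.8441 = NZD 160,935.02
Profit = NZD 160,935.02 − NZD 160,000.00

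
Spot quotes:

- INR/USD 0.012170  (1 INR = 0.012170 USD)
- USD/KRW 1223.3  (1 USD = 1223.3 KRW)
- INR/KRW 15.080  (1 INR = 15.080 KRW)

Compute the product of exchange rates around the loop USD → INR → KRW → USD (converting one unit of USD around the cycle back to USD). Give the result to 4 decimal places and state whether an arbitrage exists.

1.0129 (arbitrage exists)

Around USD → INR → KRW → USD: 1 ÷ 0.012170 × 15.080 ÷ 1223.3 = 1.012926
Product > 1; profitable direction is USD → INR → KRW → USD.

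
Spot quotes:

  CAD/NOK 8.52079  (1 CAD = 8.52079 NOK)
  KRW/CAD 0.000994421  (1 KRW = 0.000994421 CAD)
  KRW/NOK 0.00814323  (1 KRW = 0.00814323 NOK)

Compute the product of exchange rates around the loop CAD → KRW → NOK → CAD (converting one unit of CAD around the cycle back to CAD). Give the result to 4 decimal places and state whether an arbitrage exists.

0.9611 (arbitrage exists)

Around CAD → KRW → NOK → CAD: 1 ÷ 0.000994421 × 0.00814323 ÷ 8.52079 = 0.961051
Product < 1; profitable direction is CAD → NOK → KRW → CAD.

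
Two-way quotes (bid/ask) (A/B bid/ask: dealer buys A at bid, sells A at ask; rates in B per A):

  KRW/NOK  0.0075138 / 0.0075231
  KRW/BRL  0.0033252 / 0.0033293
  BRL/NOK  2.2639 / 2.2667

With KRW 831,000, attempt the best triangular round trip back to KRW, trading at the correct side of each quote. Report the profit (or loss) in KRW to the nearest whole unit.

Net profit: KRW 532

Best loop KRW → BRL → NOK → KRW:
KRW 831,000 × 0.0033252 (sell KRW at bid) = BRL 2,763.24
BRL 2,763.24 × 2.2639 (sell BRL at bid) = NOK 6,255.70
NOK 6,255.70 ÷ 0.0075231 (buy KRW at ask) = KRW 831,532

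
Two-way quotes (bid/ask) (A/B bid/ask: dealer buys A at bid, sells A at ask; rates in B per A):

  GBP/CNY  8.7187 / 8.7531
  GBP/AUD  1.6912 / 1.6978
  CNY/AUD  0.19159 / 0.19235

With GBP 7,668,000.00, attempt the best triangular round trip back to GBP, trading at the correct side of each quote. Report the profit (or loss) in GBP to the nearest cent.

Net profit: GBP 34,345.46

Best loop GBP → AUD → CNY → GBP:
GBP 7,668,000.00 × 1.6912 (sell GBP at bid) = AUD 12,968,121.60
AUD 12,968,121.60 ÷ 0.19235 (buy CNY at ask) = CNY 67,419,400.05
CNY 67,419,400.05 ÷ 8.7531 (buy GBP at ask) = GBP 7,702,345.46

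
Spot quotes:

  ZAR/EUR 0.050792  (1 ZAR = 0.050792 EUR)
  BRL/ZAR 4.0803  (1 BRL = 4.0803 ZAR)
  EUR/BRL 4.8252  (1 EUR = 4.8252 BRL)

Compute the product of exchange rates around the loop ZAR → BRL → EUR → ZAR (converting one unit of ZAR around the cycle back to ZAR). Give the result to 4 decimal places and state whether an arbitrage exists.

1.0000 (no arbitrage)

Around ZAR → BRL → EUR → ZAR: 1 ÷ 4.0803 ÷ 4.8252 ÷ 0.050792 = 0.999994
Product ≈ 1 (deviation 0.001%, within rounding noise).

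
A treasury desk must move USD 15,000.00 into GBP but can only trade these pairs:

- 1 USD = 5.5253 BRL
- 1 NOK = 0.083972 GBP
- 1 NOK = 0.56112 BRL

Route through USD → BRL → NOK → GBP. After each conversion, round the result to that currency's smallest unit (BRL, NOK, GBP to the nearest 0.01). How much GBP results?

GBP 12,402.98

USD 15,000.00 × 5.5253 = BRL 82,879.50
BRL 82,879.50 ÷ 0.56112 = NOK 147,703.70
NOK 147,703.70 × 0.083972 = GBP 12,402.98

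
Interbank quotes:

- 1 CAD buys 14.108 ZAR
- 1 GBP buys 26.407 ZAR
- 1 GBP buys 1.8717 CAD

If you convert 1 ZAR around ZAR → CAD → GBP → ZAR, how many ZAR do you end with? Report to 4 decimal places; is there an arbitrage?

1.0000 (no arbitrage)

Around ZAR → CAD → GBP → ZAR: 1 ÷ 14.108 ÷ 1.8717 × 26.407 = 1.000040
Product ≈ 1 (deviation 0.004%, within rounding noise).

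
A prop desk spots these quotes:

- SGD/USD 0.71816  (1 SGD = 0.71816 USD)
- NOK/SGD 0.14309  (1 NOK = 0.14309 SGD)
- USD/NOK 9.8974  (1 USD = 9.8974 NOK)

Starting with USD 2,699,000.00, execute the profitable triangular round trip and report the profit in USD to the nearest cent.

Profitable loop is USD → NOK → SGD → USD:
USD 2,699,000.00 × 9.8974 = NOK 26,713,082.60
NOK 26,713,082.60 × 0.14309 = SGD 3,822,374.99
SGD 3,822,374.99 × 0.71816 = USD 2,745,076.82
Profit = USD 2,745,076.82 − USD 2,699,000.00

Profit: USD 46,076.82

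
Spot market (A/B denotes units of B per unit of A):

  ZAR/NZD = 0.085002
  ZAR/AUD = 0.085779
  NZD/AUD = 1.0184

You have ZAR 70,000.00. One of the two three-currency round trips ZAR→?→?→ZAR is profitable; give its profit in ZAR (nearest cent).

Profitable loop is ZAR → NZD → AUD → ZAR:
ZAR 70,000.00 × 0.085002 = NZD 5,950.14
NZD 5,950.14 × 1.0184 = AUD 6,059.62
AUD 6,059.62 ÷ 0.085779 = ZAR 70,642.26
Profit = ZAR 70,642.26 − ZAR 70,000.00

Profit: ZAR 642.26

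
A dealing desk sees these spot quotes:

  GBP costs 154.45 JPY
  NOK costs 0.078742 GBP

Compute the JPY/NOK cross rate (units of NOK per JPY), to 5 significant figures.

1 JPY ÷ 154.45 = 0.00647459 GBP
0.00647459 GBP ÷ 0.078742 = 0.0822253 NOK

JPY/NOK = 0.082225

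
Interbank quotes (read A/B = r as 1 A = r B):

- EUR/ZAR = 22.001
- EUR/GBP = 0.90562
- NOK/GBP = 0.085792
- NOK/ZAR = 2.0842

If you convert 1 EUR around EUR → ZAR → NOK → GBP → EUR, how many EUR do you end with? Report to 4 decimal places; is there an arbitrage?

Around EUR → ZAR → NOK → GBP → EUR: 1 × 22.001 ÷ 2.0842 × 0.085792 ÷ 0.90562 = 1.000009
Product ≈ 1 (deviation 0.001%, within rounding noise).

1.0000 (no arbitrage)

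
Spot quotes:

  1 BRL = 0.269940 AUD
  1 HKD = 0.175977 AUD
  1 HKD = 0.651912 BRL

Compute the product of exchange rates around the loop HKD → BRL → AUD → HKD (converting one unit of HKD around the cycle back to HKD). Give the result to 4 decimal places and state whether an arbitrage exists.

1.0000 (no arbitrage)

Around HKD → BRL → AUD → HKD: 1 × 0.651912 × 0.269940 ÷ 0.175977 = 1.000001
Product ≈ 1 (deviation 0.000%, within rounding noise).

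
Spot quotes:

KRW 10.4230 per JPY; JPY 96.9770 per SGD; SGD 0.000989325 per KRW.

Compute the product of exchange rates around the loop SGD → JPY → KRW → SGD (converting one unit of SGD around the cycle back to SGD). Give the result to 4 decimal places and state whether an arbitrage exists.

Around SGD → JPY → KRW → SGD: 1 × 96.9770 × 10.4230 × 0.000989325 = 1.000001
Product ≈ 1 (deviation 0.000%, within rounding noise).

1.0000 (no arbitrage)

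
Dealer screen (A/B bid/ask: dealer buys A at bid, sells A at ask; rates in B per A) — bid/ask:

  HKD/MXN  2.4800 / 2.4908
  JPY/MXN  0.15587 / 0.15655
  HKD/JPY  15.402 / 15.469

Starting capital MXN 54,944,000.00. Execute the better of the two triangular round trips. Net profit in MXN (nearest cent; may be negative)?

Best loop MXN → JPY → HKD → MXN:
MXN 54,944,000.00 ÷ 0.15655 (buy JPY at ask) = JPY 350,967,742
JPY 350,967,742 ÷ 15.469 (buy HKD at ask) = HKD 22,688,457.04
HKD 22,688,457.04 × 2.4800 (sell HKD at bid) = MXN 56,267,373.46

Net profit: MXN 1,323,373.46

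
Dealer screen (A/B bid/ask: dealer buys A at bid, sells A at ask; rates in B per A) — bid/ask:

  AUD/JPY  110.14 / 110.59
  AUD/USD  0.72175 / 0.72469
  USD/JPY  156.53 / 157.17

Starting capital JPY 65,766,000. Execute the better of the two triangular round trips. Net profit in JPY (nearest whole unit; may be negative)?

Net profit: JPY 1,418,633

Best loop JPY → AUD → USD → JPY:
JPY 65,766,000 ÷ 110.59 (buy AUD at ask) = AUD 594,683.06
AUD 594,683.06 × 0.72175 (sell AUD at bid) = USD 429,212.50
USD 429,212.50 × 156.53 (sell USD at bid) = JPY 67,184,633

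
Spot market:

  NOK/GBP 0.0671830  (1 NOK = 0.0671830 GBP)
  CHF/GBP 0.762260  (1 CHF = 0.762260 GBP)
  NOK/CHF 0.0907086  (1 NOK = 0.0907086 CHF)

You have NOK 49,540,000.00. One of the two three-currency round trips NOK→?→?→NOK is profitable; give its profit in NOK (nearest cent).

Profit: NOK 1,445,678.59

Profitable loop is NOK → CHF → GBP → NOK:
NOK 49,540,000.00 × 0.0907086 = CHF 4,493,704.04
CHF 4,493,704.04 × 0.762260 = GBP 3,425,370.84
GBP 3,425,370.84 ÷ 0.0671830 = NOK 50,985,678.59
Profit = NOK 50,985,678.59 − NOK 49,540,000.00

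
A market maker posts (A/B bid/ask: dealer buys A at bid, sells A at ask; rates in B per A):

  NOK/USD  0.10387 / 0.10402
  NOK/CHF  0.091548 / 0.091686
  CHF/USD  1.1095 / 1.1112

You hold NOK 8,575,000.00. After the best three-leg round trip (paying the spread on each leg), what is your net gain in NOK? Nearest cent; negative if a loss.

Net profit: NOK 167,366.35

Best loop NOK → USD → CHF → NOK:
NOK 8,575,000.00 × 0.10387 (sell NOK at bid) = USD 890,685.25
USD 890,685.25 ÷ 1.1112 (buy CHF at ask) = CHF 801,552.60
CHF 801,552.60 ÷ 0.091686 (buy NOK at ask) = NOK 8,742,366.35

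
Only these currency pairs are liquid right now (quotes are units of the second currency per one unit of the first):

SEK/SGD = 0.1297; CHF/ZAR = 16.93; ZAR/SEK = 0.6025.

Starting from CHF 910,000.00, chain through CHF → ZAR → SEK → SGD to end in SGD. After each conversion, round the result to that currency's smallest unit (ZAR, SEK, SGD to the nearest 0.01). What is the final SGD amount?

SGD 1,203,913.76

CHF 910,000.00 × 16.93 = ZAR 15,406,300.00
ZAR 15,406,300.00 × 0.6025 = SEK 9,282,295.75
SEK 9,282,295.75 × 0.1297 = SGD 1,203,913.76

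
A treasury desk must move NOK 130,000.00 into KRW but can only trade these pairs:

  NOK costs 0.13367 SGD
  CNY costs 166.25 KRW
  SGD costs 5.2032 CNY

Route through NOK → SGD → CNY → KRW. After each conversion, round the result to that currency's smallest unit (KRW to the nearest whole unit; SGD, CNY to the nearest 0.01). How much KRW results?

NOK 130,000.00 × 0.13367 = SGD 17,377.10
SGD 17,377.10 × 5.2032 = CNY 90,416.53
CNY 90,416.53 × 166.25 = KRW 15,031,748

KRW 15,031,748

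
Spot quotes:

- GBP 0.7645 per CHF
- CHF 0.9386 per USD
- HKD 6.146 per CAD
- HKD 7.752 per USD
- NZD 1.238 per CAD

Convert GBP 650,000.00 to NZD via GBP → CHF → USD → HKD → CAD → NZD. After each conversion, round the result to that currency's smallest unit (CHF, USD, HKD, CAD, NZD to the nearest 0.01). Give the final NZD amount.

NZD 1,414,481.18

GBP 650,000.00 ÷ 0.7645 = CHF 850,228.91
CHF 850,228.91 ÷ 0.9386 = USD 905,847.98
USD 905,847.98 × 7.752 = HKD 7,022,133.54
HKD 7,022,133.54 ÷ 6.146 = CAD 1,142,553.46
CAD 1,142,553.46 × 1.238 = NZD 1,414,481.18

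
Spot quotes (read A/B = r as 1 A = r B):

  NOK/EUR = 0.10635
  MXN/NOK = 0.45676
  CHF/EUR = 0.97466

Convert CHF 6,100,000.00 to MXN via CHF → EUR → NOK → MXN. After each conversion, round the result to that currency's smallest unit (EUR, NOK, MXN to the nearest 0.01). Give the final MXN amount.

CHF 6,100,000.00 × 0.97466 = EUR 5,945,426.00
EUR 5,945,426.00 ÷ 0.10635 = NOK 55,904,334.74
NOK 55,904,334.74 ÷ 0.45676 = MXN 122,393,236.58

MXN 122,393,236.58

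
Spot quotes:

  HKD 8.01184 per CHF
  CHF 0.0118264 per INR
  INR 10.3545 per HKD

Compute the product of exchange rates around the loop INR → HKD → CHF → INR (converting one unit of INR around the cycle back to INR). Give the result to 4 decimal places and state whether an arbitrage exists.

1.0193 (arbitrage exists)

Around INR → HKD → CHF → INR: 1 ÷ 10.3545 ÷ 8.01184 ÷ 0.0118264 = 1.019262
Product > 1; profitable direction is INR → HKD → CHF → INR.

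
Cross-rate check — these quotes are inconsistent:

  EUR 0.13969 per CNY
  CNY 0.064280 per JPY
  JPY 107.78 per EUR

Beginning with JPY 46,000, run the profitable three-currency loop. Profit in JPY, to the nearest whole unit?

Profit: JPY 1,531

Profitable loop is JPY → EUR → CNY → JPY:
JPY 46,000 ÷ 107.78 = EUR 426.80
EUR 426.80 ÷ 0.13969 = CNY 3,055.30
CNY 3,055.30 ÷ 0.064280 = JPY 47,531
Profit = JPY 47,531 − JPY 46,000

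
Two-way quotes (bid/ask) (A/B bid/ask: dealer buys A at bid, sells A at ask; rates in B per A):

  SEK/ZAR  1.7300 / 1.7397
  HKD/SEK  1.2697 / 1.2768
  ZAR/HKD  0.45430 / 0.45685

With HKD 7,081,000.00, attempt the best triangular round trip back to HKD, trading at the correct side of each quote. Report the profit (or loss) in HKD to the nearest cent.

Net result: HKD -14,822.32 (no profitable arbitrage after spreads)

Best loop HKD → SEK → ZAR → HKD:
HKD 7,081,000.00 × 1.2697 (sell HKD at bid) = SEK 8,990,745.70
SEK 8,990,745.70 × 1.7300 (sell SEK at bid) = ZAR 15,553,990.06
ZAR 15,553,990.06 × 0.45430 (sell ZAR at bid) = HKD 7,066,177.68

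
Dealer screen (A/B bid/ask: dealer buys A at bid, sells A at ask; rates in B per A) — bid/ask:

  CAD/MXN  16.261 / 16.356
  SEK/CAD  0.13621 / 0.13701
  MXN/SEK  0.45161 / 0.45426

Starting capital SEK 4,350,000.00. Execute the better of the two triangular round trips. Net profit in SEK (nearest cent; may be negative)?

Best loop SEK → CAD → MXN → SEK:
SEK 4,350,000.00 × 0.13621 (sell SEK at bid) = CAD 592,513.50
CAD 592,513.50 × 16.261 (sell CAD at bid) = MXN 9,634,862.02
MXN 9,634,862.02 × 0.45161 (sell MXN at bid) = SEK 4,351,200.04

Net profit: SEK 1,200.04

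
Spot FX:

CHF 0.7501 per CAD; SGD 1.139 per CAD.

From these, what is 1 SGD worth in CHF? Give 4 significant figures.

1 SGD ÷ 1.139 = 0.877963 CAD
0.877963 CAD × 0.7501 = 0.65856 CHF

SGD/CHF = 0.6586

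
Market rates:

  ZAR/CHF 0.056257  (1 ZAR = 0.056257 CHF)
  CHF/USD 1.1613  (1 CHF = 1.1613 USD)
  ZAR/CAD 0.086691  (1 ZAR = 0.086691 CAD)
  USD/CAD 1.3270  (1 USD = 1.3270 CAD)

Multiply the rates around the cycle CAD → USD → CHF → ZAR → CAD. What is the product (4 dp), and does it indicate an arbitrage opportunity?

Around CAD → USD → CHF → ZAR → CAD: 1 ÷ 1.3270 ÷ 1.1613 ÷ 0.056257 × 0.086691 = 0.999959
Product ≈ 1 (deviation 0.004%, within rounding noise).

1.0000 (no arbitrage)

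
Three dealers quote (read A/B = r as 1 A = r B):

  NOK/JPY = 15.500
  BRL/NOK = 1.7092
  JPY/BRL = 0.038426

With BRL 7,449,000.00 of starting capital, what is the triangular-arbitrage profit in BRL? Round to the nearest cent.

Profitable loop is BRL → NOK → JPY → BRL:
BRL 7,449,000.00 × 1.7092 = NOK 12,731,830.80
NOK 12,731,830.80 × 15.500 = JPY 197,343,377
JPY 197,343,377 × 0.038426 = BRL 7,583,116.62
Profit = BRL 7,583,116.62 − BRL 7,449,000.00

Profit: BRL 134,116.62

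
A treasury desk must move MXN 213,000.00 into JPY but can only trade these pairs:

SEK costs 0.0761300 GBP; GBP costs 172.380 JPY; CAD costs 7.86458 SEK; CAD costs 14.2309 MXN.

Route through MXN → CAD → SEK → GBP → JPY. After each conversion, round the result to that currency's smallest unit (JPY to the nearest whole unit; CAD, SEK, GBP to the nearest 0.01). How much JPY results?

JPY 1,544,776

MXN 213,000.00 ÷ 14.2309 = CAD 14,967.43
CAD 14,967.43 × 7.86458 = SEK 117,712.55
SEK 117,712.55 × 0.0761300 = GBP 8,961.46
GBP 8,961.46 × 172.380 = JPY 1,544,776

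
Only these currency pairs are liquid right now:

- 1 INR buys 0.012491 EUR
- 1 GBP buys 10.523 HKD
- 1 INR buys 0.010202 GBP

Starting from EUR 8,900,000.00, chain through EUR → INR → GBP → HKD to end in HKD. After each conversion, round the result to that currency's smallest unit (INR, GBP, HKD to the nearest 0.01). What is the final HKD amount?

HKD 76,492,294.39

EUR 8,900,000.00 ÷ 0.012491 = INR 712,513,009.37
INR 712,513,009.37 × 0.010202 = GBP 7,269,057.72
GBP 7,269,057.72 × 10.523 = HKD 76,492,294.39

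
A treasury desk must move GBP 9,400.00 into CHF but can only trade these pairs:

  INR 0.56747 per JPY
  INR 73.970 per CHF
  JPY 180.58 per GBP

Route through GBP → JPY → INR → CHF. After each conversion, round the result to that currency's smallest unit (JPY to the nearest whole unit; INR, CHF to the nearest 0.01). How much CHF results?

CHF 13,022.21

GBP 9,400.00 × 180.58 = JPY 1,697,452
JPY 1,697,452 × 0.56747 = INR 963,253.09
INR 963,253.09 ÷ 73.970 = CHF 13,022.21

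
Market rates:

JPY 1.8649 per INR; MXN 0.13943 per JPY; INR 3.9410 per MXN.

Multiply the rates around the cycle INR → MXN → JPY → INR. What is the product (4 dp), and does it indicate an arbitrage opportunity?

0.9758 (arbitrage exists)

Around INR → MXN → JPY → INR: 1 ÷ 3.9410 ÷ 0.13943 ÷ 1.8649 = 0.975847
Product < 1; profitable direction is INR → JPY → MXN → INR.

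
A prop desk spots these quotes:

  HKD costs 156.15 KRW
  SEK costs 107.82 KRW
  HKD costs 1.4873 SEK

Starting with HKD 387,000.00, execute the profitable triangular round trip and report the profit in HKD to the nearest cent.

Profit: HKD 10,435.71

Profitable loop is HKD → SEK → KRW → HKD:
HKD 387,000.00 × 1.4873 = SEK 575,585.10
SEK 575,585.10 × 107.82 = KRW 62,059,585
KRW 62,059,585 ÷ 156.15 = HKD 397,435.71
Profit = HKD 397,435.71 − HKD 387,000.00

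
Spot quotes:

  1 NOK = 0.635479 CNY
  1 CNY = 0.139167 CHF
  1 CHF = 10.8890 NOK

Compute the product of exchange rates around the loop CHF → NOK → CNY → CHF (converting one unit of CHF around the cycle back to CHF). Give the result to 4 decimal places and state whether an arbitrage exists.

Around CHF → NOK → CNY → CHF: 1 × 10.8890 × 0.635479 × 0.139167 = 0.962998
Product < 1; profitable direction is CHF → CNY → NOK → CHF.

0.9630 (arbitrage exists)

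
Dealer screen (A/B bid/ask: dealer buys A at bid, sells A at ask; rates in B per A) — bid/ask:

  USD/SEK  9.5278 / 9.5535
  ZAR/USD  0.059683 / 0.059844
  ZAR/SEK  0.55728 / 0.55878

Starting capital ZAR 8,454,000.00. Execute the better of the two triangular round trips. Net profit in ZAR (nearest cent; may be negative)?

Best loop ZAR → USD → SEK → ZAR:
ZAR 8,454,000.00 × 0.059683 (sell ZAR at bid) = USD 504,560.08
USD 504,560.08 × 9.5278 (sell USD at bid) = SEK 4,807,347.55
SEK 4,807,347.55 ÷ 0.55878 (buy ZAR at ask) = ZAR 8,603,292.08

Net profit: ZAR 149,292.08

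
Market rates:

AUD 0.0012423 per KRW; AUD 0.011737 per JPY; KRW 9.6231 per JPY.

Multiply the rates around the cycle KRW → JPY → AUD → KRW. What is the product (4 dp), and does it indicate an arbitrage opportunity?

Around KRW → JPY → AUD → KRW: 1 ÷ 9.6231 × 0.011737 ÷ 0.0012423 = 0.981783
Product < 1; profitable direction is KRW → AUD → JPY → KRW.

0.9818 (arbitrage exists)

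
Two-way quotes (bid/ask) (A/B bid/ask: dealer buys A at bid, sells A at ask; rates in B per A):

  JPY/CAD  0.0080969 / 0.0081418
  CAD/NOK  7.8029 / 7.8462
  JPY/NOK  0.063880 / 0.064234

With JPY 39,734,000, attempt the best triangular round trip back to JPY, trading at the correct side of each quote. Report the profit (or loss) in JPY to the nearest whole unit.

Net result: JPY -1,363 (no profitable arbitrage after spreads)

Best loop JPY → NOK → CAD → JPY:
JPY 39,734,000 × 0.063880 (sell JPY at bid) = NOK 2,538,207.92
NOK 2,538,207.92 ÷ 7.8462 (buy CAD at ask) = CAD 323,495.18
CAD 323,495.18 ÷ 0.0081418 (buy JPY at ask) = JPY 39,732,637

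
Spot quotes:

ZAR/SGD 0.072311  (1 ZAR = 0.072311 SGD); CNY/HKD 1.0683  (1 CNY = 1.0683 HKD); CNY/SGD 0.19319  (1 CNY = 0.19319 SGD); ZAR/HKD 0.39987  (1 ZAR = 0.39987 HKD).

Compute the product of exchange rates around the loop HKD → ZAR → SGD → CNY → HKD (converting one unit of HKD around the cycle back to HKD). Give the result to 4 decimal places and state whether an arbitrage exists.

1.0000 (no arbitrage)

Around HKD → ZAR → SGD → CNY → HKD: 1 ÷ 0.39987 × 0.072311 ÷ 0.19319 × 1.0683 = 0.999986
Product ≈ 1 (deviation 0.001%, within rounding noise).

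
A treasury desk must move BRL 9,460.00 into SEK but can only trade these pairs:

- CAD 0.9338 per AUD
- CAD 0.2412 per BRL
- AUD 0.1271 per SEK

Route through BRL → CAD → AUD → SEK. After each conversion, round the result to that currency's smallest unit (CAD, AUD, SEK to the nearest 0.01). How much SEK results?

SEK 19,225.10

BRL 9,460.00 × 0.2412 = CAD 2,281.75
CAD 2,281.75 ÷ 0.9338 = AUD 2,443.51
AUD 2,443.51 ÷ 0.1271 = SEK 19,225.10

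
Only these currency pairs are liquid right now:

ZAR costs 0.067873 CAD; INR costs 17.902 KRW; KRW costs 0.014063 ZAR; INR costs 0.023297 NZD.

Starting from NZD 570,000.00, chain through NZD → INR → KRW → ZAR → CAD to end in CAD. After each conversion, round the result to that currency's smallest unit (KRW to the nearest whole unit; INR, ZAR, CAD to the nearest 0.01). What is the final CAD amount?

NZD 570,000.00 ÷ 0.023297 = INR 24,466,669.53
INR 24,466,669.53 × 17.902 = KRW 438,002,318
KRW 438,002,318 × 0.014063 = ZAR 6,159,626.60
ZAR 6,159,626.60 × 0.067873 = CAD 418,072.34

CAD 418,072.34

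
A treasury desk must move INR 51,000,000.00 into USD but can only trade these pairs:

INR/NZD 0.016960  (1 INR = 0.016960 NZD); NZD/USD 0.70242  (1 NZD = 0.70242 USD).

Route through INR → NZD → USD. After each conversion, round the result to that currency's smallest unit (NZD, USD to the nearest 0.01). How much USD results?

USD 607,565.20

INR 51,000,000.00 × 0.016960 = NZD 864,960.00
NZD 864,960.00 × 0.70242 = USD 607,565.20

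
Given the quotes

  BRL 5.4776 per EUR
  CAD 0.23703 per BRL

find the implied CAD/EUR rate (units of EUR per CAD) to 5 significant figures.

1 CAD ÷ 0.23703 = 4.21888 BRL
4.21888 BRL ÷ 5.4776 = 0.770205 EUR

CAD/EUR = 0.77021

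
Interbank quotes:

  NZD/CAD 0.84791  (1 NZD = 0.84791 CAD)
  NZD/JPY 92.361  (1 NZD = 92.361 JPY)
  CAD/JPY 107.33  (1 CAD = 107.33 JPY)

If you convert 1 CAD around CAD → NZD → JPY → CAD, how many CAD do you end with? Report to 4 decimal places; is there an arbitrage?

Around CAD → NZD → JPY → CAD: 1 ÷ 0.84791 × 92.361 ÷ 107.33 = 1.014887
Product > 1; profitable direction is CAD → NZD → JPY → CAD.

1.0149 (arbitrage exists)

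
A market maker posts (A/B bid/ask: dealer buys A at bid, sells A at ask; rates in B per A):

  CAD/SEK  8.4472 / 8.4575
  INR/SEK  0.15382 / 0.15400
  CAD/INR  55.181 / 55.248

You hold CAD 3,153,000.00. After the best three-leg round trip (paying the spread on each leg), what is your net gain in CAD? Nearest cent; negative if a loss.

Net profit: CAD 11,348.72

Best loop CAD → INR → SEK → CAD:
CAD 3,153,000.00 × 55.181 (sell CAD at bid) = INR 173,985,693.00
INR 173,985,693.00 × 0.15382 (sell INR at bid) = SEK 26,762,479.30
SEK 26,762,479.30 ÷ 8.4575 (buy CAD at ask) = CAD 3,164,348.72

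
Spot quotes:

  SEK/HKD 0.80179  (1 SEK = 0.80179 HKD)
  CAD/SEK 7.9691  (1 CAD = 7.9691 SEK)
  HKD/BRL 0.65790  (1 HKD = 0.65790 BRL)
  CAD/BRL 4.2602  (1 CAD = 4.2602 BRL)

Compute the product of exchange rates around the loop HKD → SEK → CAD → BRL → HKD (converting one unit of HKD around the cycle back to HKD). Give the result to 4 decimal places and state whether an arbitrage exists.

1.0134 (arbitrage exists)

Around HKD → SEK → CAD → BRL → HKD: 1 ÷ 0.80179 ÷ 7.9691 × 4.2602 ÷ 0.65790 = 1.013445
Product > 1; profitable direction is HKD → SEK → CAD → BRL → HKD.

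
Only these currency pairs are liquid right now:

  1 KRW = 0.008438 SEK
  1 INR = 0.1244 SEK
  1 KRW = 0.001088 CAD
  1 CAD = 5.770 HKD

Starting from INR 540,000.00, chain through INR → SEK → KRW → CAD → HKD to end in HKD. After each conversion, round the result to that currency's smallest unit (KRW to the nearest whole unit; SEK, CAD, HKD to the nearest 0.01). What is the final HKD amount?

HKD 49,978.07

INR 540,000.00 × 0.1244 = SEK 67,176.00
SEK 67,176.00 ÷ 0.008438 = KRW 7,961,128
KRW 7,961,128 × 0.001088 = CAD 8,661.71
CAD 8,661.71 × 5.770 = HKD 49,978.07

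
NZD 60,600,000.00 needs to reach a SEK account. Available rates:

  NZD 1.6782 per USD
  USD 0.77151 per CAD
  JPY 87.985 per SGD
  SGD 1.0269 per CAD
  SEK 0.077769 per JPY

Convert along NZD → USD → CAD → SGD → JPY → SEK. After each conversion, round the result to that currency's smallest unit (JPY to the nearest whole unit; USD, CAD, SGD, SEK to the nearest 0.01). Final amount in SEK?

SEK 328,874,843.58

NZD 60,600,000.00 ÷ 1.6782 = USD 36,110,117.98
USD 36,110,117.98 ÷ 0.77151 = CAD 46,804,471.72
CAD 46,804,471.72 × 1.0269 = SGD 48,063,512.01
SGD 48,063,512.01 × 87.985 = JPY 4,228,868,104
JPY 4,228,868,104 × 0.077769 = SEK 328,874,843.58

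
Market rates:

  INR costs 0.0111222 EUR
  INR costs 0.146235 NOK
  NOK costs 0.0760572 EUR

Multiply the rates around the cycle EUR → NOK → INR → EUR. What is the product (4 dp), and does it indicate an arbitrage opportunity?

1.0000 (no arbitrage)

Around EUR → NOK → INR → EUR: 1 ÷ 0.0760572 ÷ 0.146235 × 0.0111222 = 0.999998
Product ≈ 1 (deviation 0.000%, within rounding noise).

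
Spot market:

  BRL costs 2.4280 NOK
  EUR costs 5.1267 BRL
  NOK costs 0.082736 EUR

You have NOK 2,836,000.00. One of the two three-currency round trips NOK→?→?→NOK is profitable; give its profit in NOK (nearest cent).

Profitable loop is NOK → EUR → BRL → NOK:
NOK 2,836,000.00 × 0.082736 = EUR 234,639.30
EUR 234,639.30 × 5.1267 = BRL 1,202,925.28
BRL 1,202,925.28 × 2.4280 = NOK 2,920,702.58
Profit = NOK 2,920,702.58 − NOK 2,836,000.00

Profit: NOK 84,702.58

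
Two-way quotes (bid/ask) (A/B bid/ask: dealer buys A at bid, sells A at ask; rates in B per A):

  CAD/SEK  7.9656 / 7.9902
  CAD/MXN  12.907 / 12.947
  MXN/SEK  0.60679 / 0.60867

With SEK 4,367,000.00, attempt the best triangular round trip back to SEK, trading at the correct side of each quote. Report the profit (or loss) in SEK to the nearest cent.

Net profit: SEK 47,186.12

Best loop SEK → MXN → CAD → SEK:
SEK 4,367,000.00 ÷ 0.60867 (buy MXN at ask) = MXN 7,174,659.50
MXN 7,174,659.50 ÷ 12.947 (buy CAD at ask) = CAD 554,156.14
CAD 554,156.14 × 7.9656 (sell CAD at bid) = SEK 4,414,186.12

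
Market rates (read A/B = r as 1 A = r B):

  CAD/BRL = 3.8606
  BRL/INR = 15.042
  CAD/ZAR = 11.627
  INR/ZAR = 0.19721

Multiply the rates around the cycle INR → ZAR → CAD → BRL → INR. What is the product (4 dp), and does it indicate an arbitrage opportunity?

0.9850 (arbitrage exists)

Around INR → ZAR → CAD → BRL → INR: 1 × 0.19721 ÷ 11.627 × 3.8606 × 15.042 = 0.984967
Product < 1; profitable direction is INR → BRL → CAD → ZAR → INR.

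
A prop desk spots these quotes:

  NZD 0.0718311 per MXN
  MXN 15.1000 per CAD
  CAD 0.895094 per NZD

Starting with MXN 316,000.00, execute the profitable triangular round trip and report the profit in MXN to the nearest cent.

Profit: MXN 9,483.50

Profitable loop is MXN → CAD → NZD → MXN:
MXN 316,000.00 ÷ 15.1000 = CAD 20,927.15
CAD 20,927.15 ÷ 0.895094 = NZD 23,379.84
NZD 23,379.84 ÷ 0.0718311 = MXN 325,483.50
Profit = MXN 325,483.50 − MXN 316,000.00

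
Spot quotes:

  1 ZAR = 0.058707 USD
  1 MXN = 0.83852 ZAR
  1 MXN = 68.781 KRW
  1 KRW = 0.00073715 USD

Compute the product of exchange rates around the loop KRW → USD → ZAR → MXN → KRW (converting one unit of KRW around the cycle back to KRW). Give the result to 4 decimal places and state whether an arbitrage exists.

Around KRW → USD → ZAR → MXN → KRW: 1 × 0.00073715 ÷ 0.058707 ÷ 0.83852 × 68.781 = 1.029962
Product > 1; profitable direction is KRW → USD → ZAR → MXN → KRW.

1.0300 (arbitrage exists)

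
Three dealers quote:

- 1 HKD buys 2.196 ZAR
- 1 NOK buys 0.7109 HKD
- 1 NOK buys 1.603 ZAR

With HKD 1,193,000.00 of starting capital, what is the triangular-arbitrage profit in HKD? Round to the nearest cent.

Profit: HKD 31,991.62

Profitable loop is HKD → NOK → ZAR → HKD:
HKD 1,193,000.00 ÷ 0.7109 = NOK 1,678,154.45
NOK 1,678,154.45 × 1.603 = ZAR 2,690,081.59
ZAR 2,690,081.59 ÷ 2.196 = HKD 1,224,991.62
Profit = HKD 1,224,991.62 − HKD 1,193,000.00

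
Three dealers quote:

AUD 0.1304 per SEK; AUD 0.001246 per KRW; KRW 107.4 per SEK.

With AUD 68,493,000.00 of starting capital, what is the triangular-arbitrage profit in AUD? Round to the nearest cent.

Profit: AUD 1,796,575.59

Profitable loop is AUD → SEK → KRW → AUD:
AUD 68,493,000.00 ÷ 0.1304 = SEK 525,253,067.48
SEK 525,253,067.48 × 107.4 = KRW 56,412,179,448
KRW 56,412,179,448 × 0.001246 = AUD 70,289,575.59
Profit = AUD 70,289,575.59 − AUD 68,493,000.00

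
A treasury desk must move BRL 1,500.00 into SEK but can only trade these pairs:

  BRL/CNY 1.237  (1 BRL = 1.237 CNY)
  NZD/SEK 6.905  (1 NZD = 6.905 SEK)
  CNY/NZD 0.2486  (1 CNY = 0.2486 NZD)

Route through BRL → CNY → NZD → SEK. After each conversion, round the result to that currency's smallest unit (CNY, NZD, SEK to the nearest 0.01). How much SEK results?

SEK 3,185.14

BRL 1,500.00 × 1.237 = CNY 1,855.50
CNY 1,855.50 × 0.2486 = NZD 461.28
NZD 461.28 × 6.905 = SEK 3,185.14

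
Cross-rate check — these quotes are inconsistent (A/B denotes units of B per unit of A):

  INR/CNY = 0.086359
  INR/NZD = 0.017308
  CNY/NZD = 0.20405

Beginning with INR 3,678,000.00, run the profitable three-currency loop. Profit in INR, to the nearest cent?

Profit: INR 66,631.12

Profitable loop is INR → CNY → NZD → INR:
INR 3,678,000.00 × 0.086359 = CNY 317,628.40
CNY 317,628.40 × 0.20405 = NZD 64,812.08
NZD 64,812.08 ÷ 0.017308 = INR 3,744,631.12
Profit = INR 3,744,631.12 − INR 3,678,000.00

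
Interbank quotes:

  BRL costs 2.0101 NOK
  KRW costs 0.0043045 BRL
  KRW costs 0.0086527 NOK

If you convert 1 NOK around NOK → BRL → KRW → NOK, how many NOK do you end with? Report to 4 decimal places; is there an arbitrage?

Around NOK → BRL → KRW → NOK: 1 ÷ 2.0101 ÷ 0.0043045 × 0.0086527 = 1.000026
Product ≈ 1 (deviation 0.003%, within rounding noise).

1.0000 (no arbitrage)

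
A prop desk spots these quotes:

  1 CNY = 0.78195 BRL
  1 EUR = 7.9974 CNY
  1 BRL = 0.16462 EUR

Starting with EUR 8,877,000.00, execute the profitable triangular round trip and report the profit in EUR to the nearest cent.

Profitable loop is EUR → CNY → BRL → EUR:
EUR 8,877,000.00 × 7.9974 = CNY 70,992,919.80
CNY 70,992,919.80 × 0.78195 = BRL 55,512,913.64
BRL 55,512,913.64 × 0.16462 = EUR 9,138,535.84
Profit = EUR 9,138,535.84 − EUR 8,877,000.00

Profit: EUR 261,535.84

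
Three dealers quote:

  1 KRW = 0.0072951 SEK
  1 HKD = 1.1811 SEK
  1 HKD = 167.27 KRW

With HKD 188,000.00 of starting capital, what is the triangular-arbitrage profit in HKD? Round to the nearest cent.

Profit: HKD 6,231.87

Profitable loop is HKD → KRW → SEK → HKD:
HKD 188,000.00 × 167.27 = KRW 31,446,760
KRW 31,446,760 × 0.0072951 = SEK 229,407.26
SEK 229,407.26 ÷ 1.1811 = HKD 194,231.87
Profit = HKD 194,231.87 − HKD 188,000.00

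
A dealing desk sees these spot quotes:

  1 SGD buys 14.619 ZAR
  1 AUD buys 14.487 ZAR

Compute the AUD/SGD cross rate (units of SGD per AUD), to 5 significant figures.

1 AUD × 14.487 = 14.487 ZAR
14.487 ZAR ÷ 14.619 = 0.990971 SGD

AUD/SGD = 0.99097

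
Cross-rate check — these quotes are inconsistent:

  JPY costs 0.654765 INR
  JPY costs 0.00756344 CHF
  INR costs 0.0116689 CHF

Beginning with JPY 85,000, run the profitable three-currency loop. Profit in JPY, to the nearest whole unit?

Profitable loop is JPY → INR → CHF → JPY:
JPY 85,000 × 0.654765 = INR 55,655.03
INR 55,655.03 × 0.0116689 = CHF 649.43
CHF 649.43 ÷ 0.00756344 = JPY 85,865
Profit = JPY 85,865 − JPY 85,000

Profit: JPY 865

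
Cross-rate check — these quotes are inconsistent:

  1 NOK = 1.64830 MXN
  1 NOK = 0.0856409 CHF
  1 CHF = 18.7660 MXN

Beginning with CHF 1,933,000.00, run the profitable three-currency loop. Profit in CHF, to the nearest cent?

Profit: CHF 49,509.05

Profitable loop is CHF → NOK → MXN → CHF:
CHF 1,933,000.00 ÷ 0.0856409 = NOK 22,570,991.20
NOK 22,570,991.20 × 1.64830 = MXN 37,203,764.79
MXN 37,203,764.79 ÷ 18.7660 = CHF 1,982,509.05
Profit = CHF 1,982,509.05 − CHF 1,933,000.00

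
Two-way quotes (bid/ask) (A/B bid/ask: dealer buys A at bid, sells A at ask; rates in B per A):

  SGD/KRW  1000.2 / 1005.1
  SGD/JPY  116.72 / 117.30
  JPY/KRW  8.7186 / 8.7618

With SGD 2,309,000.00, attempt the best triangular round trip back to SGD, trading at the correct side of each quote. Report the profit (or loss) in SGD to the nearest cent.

Best loop SGD → JPY → KRW → SGD:
SGD 2,309,000.00 × 116.72 (sell SGD at bid) = JPY 269,506,480
JPY 269,506,480 × 8.7186 (sell JPY at bid) = KRW 2,349,719,197
KRW 2,349,719,197 ÷ 1005.1 (buy SGD at ask) = SGD 2,337,796.43

Net profit: SGD 28,796.43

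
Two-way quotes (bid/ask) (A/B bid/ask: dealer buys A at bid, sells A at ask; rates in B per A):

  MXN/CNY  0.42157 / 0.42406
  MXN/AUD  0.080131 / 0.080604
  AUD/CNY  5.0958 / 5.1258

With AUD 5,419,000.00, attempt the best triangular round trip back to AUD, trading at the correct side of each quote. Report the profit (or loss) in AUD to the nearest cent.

Net profit: AUD 110,305.65

Best loop AUD → MXN → CNY → AUD:
AUD 5,419,000.00 ÷ 0.080604 (buy MXN at ask) = MXN 67,229,914.15
MXN 67,229,914.15 × 0.42157 (sell MXN at bid) = CNY 28,342,114.91
CNY 28,342,114.91 ÷ 5.1258 (buy AUD at ask) = AUD 5,529,305.65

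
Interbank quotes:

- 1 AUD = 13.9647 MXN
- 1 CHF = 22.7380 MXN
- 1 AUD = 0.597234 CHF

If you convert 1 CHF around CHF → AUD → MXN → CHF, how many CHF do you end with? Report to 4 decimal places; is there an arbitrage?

1.0283 (arbitrage exists)

Around CHF → AUD → MXN → CHF: 1 ÷ 0.597234 × 13.9647 ÷ 22.7380 = 1.028335
Product > 1; profitable direction is CHF → AUD → MXN → CHF.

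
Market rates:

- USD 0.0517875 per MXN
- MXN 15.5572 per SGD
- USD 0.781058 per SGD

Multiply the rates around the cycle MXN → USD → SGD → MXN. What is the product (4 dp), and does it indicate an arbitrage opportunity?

1.0315 (arbitrage exists)

Around MXN → USD → SGD → MXN: 1 × 0.0517875 ÷ 0.781058 × 15.5572 = 1.031509
Product > 1; profitable direction is MXN → USD → SGD → MXN.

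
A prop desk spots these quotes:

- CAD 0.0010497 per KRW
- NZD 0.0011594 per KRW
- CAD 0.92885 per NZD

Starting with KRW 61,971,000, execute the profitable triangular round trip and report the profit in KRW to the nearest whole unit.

Profit: KRW 1,606,316

Profitable loop is KRW → NZD → CAD → KRW:
KRW 61,971,000 × 0.0011594 = NZD 71,849.18
NZD 71,849.18 × 0.92885 = CAD 66,737.11
CAD 66,737.11 ÷ 0.0010497 = KRW 63,577,316
Profit = KRW 63,577,316 − KRW 61,971,000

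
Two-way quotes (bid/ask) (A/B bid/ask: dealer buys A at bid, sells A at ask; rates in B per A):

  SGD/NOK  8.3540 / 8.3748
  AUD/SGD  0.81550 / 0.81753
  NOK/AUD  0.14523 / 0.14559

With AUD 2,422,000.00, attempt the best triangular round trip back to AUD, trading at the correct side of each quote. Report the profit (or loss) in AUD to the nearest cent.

Net profit: AUD 7,766.00

Best loop AUD → NOK → SGD → AUD:
AUD 2,422,000.00 ÷ 0.14559 (buy NOK at ask) = NOK 16,635,757.95
NOK 16,635,757.95 ÷ 8.3748 (buy SGD at ask) = SGD 1,986,406.59
SGD 1,986,406.59 ÷ 0.81753 (buy AUD at ask) = AUD 2,429,766.00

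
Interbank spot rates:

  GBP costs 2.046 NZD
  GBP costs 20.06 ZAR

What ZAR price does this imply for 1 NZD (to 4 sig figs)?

NZD/ZAR = 9.804

1 NZD ÷ 2.046 = 0.488759 GBP
0.488759 GBP × 20.06 = 9.8045 ZAR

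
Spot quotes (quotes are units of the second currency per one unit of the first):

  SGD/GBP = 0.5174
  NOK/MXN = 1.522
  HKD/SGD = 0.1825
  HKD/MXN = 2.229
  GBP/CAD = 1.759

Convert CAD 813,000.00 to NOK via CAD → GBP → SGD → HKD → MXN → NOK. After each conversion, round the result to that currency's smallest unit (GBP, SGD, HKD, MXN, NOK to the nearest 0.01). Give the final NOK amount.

CAD 813,000.00 ÷ 1.759 = GBP 462,194.43
GBP 462,194.43 ÷ 0.5174 = SGD 893,301.95
SGD 893,301.95 ÷ 0.1825 = HKD 4,894,805.21
HKD 4,894,805.21 × 2.229 = MXN 10,910,520.81
MXN 10,910,520.81 ÷ 1.522 = NOK 7,168,541.93

NOK 7,168,541.93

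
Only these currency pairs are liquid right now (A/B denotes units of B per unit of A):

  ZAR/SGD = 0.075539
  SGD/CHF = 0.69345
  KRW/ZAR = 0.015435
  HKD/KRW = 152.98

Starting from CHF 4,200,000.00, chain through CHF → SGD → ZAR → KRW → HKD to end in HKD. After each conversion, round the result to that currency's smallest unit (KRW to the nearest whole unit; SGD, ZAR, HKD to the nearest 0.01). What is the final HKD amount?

HKD 33,956,398.10

CHF 4,200,000.00 ÷ 0.69345 = SGD 6,056,673.16
SGD 6,056,673.16 ÷ 0.075539 = ZAR 80,179,419.37
ZAR 80,179,419.37 ÷ 0.015435 = KRW 5,194,649,781
KRW 5,194,649,781 ÷ 152.98 = HKD 33,956,398.10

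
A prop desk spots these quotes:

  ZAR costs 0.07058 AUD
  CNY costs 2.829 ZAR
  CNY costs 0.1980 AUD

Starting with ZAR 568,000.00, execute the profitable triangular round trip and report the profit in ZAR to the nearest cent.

Profit: ZAR 4,793.06

Profitable loop is ZAR → AUD → CNY → ZAR:
ZAR 568,000.00 × 0.07058 = AUD 40,089.44
AUD 40,089.44 ÷ 0.1980 = CNY 202,471.92
CNY 202,471.92 × 2.829 = ZAR 572,793.06
Profit = ZAR 572,793.06 − ZAR 568,000.00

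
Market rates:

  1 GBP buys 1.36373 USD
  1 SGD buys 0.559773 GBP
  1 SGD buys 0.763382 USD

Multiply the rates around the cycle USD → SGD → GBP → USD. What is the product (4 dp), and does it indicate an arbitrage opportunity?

Around USD → SGD → GBP → USD: 1 ÷ 0.763382 × 0.559773 × 1.36373 = 0.999996
Product ≈ 1 (deviation 0.000%, within rounding noise).

1.0000 (no arbitrage)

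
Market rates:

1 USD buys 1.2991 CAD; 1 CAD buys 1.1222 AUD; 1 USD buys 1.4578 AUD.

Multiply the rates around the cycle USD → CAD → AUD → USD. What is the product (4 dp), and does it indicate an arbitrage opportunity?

Around USD → CAD → AUD → USD: 1 × 1.2991 × 1.1222 ÷ 1.4578 = 1.000034
Product ≈ 1 (deviation 0.003%, within rounding noise).

1.0000 (no arbitrage)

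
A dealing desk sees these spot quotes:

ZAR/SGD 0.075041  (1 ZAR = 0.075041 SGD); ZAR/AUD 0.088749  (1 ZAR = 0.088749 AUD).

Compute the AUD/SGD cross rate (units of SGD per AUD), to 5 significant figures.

1 AUD ÷ 0.088749 = 11.2677 ZAR
11.2677 ZAR × 0.075041 = 0.845542 SGD

AUD/SGD = 0.84554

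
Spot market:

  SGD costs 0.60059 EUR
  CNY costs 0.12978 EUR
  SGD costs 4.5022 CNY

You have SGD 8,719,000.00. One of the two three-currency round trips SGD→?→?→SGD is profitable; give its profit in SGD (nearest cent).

Profit: SGD 243,150.26

Profitable loop is SGD → EUR → CNY → SGD:
SGD 8,719,000.00 × 0.60059 = EUR 5,236,544.21
EUR 5,236,544.21 ÷ 0.12978 = CNY 40,349,392.90
CNY 40,349,392.90 ÷ 4.5022 = SGD 8,962,150.26
Profit = SGD 8,962,150.26 − SGD 8,719,000.00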